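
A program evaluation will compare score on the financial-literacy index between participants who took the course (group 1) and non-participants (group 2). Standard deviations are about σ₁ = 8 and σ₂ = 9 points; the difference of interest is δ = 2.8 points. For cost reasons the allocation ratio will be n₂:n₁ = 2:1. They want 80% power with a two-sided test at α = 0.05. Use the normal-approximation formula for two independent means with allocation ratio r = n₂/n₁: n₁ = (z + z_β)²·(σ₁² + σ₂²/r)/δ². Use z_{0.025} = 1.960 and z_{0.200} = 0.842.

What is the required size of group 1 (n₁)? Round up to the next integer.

n₁ = (z_{α/2} + z_β)² · (σ₁² + σ₂²/r) / δ²
   = (1.960 + 0.842)² · (8² + 9²/2) / 2.8²
   = 7.8512 · (64 + 40.5) / 7.84
   = 7.8512 · 104.5 / 7.84
   = 104.65
Round up → n₁ = 105; n₂ = r·n₁ = 2 × 105 = 210.

n₁ = 105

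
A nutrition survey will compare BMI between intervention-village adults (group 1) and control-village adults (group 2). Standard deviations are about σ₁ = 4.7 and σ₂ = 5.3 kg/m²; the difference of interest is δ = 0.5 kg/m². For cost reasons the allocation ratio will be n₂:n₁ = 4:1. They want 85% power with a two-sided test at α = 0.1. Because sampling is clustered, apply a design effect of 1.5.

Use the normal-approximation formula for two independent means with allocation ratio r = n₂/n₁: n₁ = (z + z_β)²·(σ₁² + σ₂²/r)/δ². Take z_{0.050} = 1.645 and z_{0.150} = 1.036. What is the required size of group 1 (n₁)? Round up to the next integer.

n₁ = (z_{α/2} + z_β)² · (σ₁² + σ₂²/r) / δ²
   = (1.645 + 1.036)² · (4.7² + 5.3²/4) / 0.5²
   = 7.1878 · (22.09 + 7.0225) / 0.25
   = 7.1878 · 29.1125 / 0.25
   = 837.01
Design effect: 1.5 × 837.01 = 1255.52.
Round up → n₁ = 1256; n₂ = r·n₁ = 4 × 1256 = 5024.

n₁ = 1256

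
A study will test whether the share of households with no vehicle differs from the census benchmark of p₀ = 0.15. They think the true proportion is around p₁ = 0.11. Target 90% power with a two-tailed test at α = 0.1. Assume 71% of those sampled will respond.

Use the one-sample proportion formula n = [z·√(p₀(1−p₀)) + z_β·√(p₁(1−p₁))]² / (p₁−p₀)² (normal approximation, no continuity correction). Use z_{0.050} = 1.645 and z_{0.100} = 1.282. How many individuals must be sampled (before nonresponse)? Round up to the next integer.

n = 861

n = [z_{α/2}·√(p₀q₀) + z_β·√(p₁q₁)]² / (p₁ − p₀)²
  = [1.645·√(0.15·0.85) + 1.282·√(0.11·0.89)]² / (-0.04)²
  = [1.645·0.3571 + 1.282·0.3129]² / 0.0016
  = [0.9885]² / 0.0016
  = 610.72
Adjust for 71% response: 610.72 / 0.71 = 860.16.
Round up → n = 861.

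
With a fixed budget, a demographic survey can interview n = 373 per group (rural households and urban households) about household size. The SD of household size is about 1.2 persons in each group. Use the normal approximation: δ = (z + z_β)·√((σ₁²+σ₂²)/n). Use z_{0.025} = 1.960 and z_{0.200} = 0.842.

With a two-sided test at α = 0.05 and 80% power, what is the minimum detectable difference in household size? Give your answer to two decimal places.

δ = (z_{α/2} + z_β) · √((σ₁²+σ₂²)/n)
  = (1.960 + 0.842) · √(2.88/373)
  = 2.802 · √0.00772
  = 2.802 · 0.0879
  = 0.2462

Minimum detectable difference ≈ 0.25 persons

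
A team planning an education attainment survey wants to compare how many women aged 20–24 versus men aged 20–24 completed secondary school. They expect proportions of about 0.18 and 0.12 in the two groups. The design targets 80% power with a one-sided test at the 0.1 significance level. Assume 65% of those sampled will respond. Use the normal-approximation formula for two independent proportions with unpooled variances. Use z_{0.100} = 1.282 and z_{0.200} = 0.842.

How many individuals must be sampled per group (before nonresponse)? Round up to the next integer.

n = (z_α + z_β)² · [p₁(1−p₁) + p₂(1−p₂)] / (p₁ − p₂)²
  = (1.282 + 0.842)² · (0.18·0.82 + 0.12·0.88) / (0.06)²
  = (2.124)² · (0.1476 + 0.1056) / 0.0036
  = 4.5114 · 0.2532 / 0.0036
  = 317.30
Adjust for 65% response: 317.30 / 0.65 = 488.15.
Round up → n = 489 per group.

n = 489 per group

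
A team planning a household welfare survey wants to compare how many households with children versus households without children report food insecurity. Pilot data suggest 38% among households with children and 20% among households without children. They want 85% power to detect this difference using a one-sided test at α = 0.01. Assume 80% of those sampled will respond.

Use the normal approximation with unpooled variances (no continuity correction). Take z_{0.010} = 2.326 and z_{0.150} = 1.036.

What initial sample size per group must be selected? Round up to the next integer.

n = (z_α + z_β)² · [p₁(1−p₁) + p₂(1−p₂)] / (p₁ − p₂)²
  = (2.326 + 1.036)² · (0.38·0.62 + 0.20·0.80) / (0.18)²
  = (3.362)² · (0.2356 + 0.1600) / 0.0324
  = 11.3030 · 0.3956 / 0.0324
  = 138.01
Adjust for 80% response: 138.01 / 0.80 = 172.51.
Round up → n = 173 per group.

n = 173 per group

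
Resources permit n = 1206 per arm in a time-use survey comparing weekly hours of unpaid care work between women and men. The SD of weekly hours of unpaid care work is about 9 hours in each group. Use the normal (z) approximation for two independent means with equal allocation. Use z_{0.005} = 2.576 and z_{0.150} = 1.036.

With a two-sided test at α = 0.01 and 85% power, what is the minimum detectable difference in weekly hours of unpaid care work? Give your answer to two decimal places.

Minimum detectable difference ≈ 1.32 hours

δ = (z_{α/2} + z_β) · √((σ₁²+σ₂²)/n)
  = (2.576 + 1.036) · √(162/1206)
  = 3.612 · √0.13433
  = 3.612 · 0.3665
  = 1.3238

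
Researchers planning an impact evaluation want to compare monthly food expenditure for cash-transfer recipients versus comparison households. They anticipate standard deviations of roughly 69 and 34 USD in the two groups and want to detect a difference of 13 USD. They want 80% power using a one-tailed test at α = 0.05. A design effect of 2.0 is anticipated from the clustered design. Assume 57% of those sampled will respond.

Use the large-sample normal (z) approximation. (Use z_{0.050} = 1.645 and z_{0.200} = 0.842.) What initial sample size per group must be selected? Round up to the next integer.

n = 760 per group

n = (z_α + z_β)² · (σ₁² + σ₂²) / δ²
  = (1.645 + 0.842)² · (69² + 34² = 5917) / 13²
  = 6.1852 · 5917 / 169
  = 216.55
Design effect: 2.0 × 216.55 = 433.11.
Adjust for 57% response: 433.11 / 0.57 = 759.84.
Round up → n = 760 per group.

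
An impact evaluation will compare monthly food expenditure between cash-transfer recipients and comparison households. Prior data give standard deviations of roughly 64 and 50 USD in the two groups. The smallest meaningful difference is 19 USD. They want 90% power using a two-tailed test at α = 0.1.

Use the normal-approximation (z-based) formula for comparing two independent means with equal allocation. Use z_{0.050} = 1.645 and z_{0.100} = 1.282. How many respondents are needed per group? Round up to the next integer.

n = (z_{α/2} + z_β)² · (σ₁² + σ₂²) / δ²
  = (1.645 + 1.282)² · (64² + 50² = 6596) / 19²
  = 8.5673 · 6596 / 361
  = 156.54
Round up → n = 157 per group.

n = 157 per group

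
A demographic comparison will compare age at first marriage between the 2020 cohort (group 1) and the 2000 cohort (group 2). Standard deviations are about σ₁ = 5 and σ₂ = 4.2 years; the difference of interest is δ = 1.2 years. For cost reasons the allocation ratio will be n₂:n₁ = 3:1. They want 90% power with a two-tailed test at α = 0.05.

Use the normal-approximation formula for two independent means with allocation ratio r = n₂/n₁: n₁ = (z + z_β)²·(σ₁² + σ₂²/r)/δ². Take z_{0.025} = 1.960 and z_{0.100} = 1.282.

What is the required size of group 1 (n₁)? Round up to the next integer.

n₁ = (z_{α/2} + z_β)² · (σ₁² + σ₂²/r) / δ²
   = (1.960 + 1.282)² · (5² + 4.2²/3) / 1.2²
   = 10.5106 · (25 + 5.88) / 1.44
   = 10.5106 · 30.88 / 1.44
   = 225.39
Round up → n₁ = 226; n₂ = r·n₁ = 3 × 226 = 678.

n₁ = 226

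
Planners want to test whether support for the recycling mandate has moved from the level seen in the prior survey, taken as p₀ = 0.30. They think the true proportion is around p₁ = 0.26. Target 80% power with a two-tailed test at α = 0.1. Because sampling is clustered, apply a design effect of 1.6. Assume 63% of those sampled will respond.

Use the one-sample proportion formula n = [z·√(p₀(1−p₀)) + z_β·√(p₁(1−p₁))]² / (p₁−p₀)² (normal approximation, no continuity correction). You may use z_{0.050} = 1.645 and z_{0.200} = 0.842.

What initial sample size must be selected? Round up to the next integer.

n = [z_{α/2}·√(p₀q₀) + z_β·√(p₁q₁)]² / (p₁ − p₀)²
  = [1.645·√(0.30·0.70) + 0.842·√(0.26·0.74)]² / (-0.04)²
  = [1.645·0.4583 + 0.842·0.4386]² / 0.0016
  = [1.1232]² / 0.0016
  = 788.44
Design effect: 1.6 × 788.44 = 1261.50.
Adjust for 63% response: 1261.50 / 0.63 = 2002.38.
Round up → n = 2003.

n = 2003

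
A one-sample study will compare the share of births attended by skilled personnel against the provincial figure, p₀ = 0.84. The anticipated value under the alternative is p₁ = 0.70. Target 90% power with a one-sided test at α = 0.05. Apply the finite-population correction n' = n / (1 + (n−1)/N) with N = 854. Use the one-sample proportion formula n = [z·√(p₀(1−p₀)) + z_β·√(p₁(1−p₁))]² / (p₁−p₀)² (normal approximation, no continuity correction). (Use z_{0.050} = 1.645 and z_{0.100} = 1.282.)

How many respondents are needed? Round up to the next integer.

n = 67

n = [z_α·√(p₀q₀) + z_β·√(p₁q₁)]² / (p₁ − p₀)²
  = [1.645·√(0.84·0.16) + 1.282·√(0.70·0.30)]² / (-0.14)²
  = [1.645·0.3666 + 1.282·0.4583]² / 0.0196
  = [1.1906]² / 0.0196
  = 72.32
Finite-population correction (N = 854): 72.32 / (1 + (72.32 − 1)/854) = 66.74.
Round up → n = 67.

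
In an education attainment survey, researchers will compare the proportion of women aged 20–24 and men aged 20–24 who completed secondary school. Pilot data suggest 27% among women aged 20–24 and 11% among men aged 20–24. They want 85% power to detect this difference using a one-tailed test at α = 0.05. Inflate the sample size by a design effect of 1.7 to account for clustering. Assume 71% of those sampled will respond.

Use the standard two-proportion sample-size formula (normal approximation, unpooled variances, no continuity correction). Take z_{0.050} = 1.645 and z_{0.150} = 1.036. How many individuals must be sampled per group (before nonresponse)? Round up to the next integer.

n = 199 per group

n = (z_α + z_β)² · [p₁(1−p₁) + p₂(1−p₂)] / (p₁ − p₂)²
  = (1.645 + 1.036)² · (0.27·0.73 + 0.11·0.89) / (0.16)²
  = (2.681)² · (0.1971 + 0.0979) / 0.0256
  = 7.1878 · 0.2950 / 0.0256
  = 82.83
Design effect: 1.7 × 82.83 = 140.81.
Adjust for 71% response: 140.81 / 0.71 = 198.32.
Round up → n = 199 per group.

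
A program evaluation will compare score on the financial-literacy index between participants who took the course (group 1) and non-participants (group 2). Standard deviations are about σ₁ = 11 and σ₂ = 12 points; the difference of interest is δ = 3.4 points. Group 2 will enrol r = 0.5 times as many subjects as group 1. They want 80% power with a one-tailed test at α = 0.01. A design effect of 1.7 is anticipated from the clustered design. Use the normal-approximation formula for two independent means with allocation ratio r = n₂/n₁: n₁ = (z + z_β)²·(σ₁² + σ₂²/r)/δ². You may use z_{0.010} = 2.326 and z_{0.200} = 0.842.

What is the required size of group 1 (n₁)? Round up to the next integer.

n₁ = (z_α + z_β)² · (σ₁² + σ₂²/r) / δ²
   = (2.326 + 0.842)² · (11² + 12²/0.5) / 3.4²
   = 10.0362 · (121 + 288) / 11.56
   = 10.0362 · 409 / 11.56
   = 355.09
Design effect: 1.7 × 355.09 = 603.65.
Round up → n₁ = 604; n₂ = r·n₁ = 0.5 × 604 = 302.

n₁ = 604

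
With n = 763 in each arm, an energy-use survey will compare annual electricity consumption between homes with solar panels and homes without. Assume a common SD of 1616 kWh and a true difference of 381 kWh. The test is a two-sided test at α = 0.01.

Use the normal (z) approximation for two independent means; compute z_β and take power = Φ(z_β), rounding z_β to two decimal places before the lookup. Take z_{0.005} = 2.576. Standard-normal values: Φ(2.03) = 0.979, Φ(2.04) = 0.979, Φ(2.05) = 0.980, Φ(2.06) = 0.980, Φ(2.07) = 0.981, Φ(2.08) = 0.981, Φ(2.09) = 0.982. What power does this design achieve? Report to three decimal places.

z_β = δ·√(n/(σ₁²+σ₂²)) − z_{α/2}
    = 381 · √(763/5222912) − 2.576
    = 381 · 0.01209 − 2.576
    = 4.6050 − 2.576 = 2.0290 → 2.03
Power = Φ(2.03) = 0.979.

Power ≈ 0.979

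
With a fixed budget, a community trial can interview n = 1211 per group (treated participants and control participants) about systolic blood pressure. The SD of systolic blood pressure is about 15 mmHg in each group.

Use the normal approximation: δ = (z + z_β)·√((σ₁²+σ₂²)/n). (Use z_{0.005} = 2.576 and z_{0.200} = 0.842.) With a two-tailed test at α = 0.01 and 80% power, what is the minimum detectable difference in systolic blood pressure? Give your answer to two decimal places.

δ = (z_{α/2} + z_β) · √((σ₁²+σ₂²)/n)
  = (2.576 + 0.842) · √(450/1211)
  = 3.418 · √0.37159
  = 3.418 · 0.6096
  = 2.0836

Minimum detectable difference ≈ 2.08 mmHg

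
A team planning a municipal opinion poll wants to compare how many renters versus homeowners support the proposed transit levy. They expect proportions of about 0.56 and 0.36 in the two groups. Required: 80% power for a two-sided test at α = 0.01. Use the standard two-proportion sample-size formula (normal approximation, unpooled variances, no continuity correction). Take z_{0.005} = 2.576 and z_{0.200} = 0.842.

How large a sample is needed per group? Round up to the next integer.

n = (z_{α/2} + z_β)² · [p₁(1−p₁) + p₂(1−p₂)] / (p₁ − p₂)²
  = (2.576 + 0.842)² · (0.56·0.44 + 0.36·0.64) / (0.20)²
  = (3.418)² · (0.2464 + 0.2304) / 0.0400
  = 11.6827 · 0.4768 / 0.0400
  = 139.26
Round up → n = 140 per group.

n = 140 per group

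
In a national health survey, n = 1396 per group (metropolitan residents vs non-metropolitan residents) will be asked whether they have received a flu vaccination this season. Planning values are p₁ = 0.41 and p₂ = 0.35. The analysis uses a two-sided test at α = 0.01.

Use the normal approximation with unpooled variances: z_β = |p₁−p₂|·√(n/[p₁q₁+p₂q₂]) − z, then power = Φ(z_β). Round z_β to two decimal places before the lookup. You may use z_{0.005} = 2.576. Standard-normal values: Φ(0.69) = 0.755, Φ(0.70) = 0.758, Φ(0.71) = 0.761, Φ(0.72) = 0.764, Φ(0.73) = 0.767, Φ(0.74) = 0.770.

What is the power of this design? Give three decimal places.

z_β = |p₁−p₂|·√(n/[p₁q₁+p₂q₂]) − z_{α/2}
    = 0.06 · √(1396/0.4694) − 2.576
    = 0.06 · 54.5345 − 2.576
    = 3.2721 − 2.576 = 0.6961 → 0.70
Power = Φ(0.70) = 0.758.

Power ≈ 0.758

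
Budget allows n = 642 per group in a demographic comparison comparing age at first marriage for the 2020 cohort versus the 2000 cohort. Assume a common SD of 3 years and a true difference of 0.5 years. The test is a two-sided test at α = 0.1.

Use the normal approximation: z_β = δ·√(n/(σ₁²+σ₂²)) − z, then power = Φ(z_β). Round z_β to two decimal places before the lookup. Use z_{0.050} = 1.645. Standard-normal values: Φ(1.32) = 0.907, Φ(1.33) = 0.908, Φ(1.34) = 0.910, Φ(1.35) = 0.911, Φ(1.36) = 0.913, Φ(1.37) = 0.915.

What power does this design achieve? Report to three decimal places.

z_β = δ·√(n/(σ₁²+σ₂²)) − z_{α/2}
    = 0.5 · √(642/18) − 1.645
    = 0.5 · 5.97216 − 1.645
    = 2.9861 − 1.645 = 1.3411 → 1.34
Power = Φ(1.34) = 0.910.

Power ≈ 0.910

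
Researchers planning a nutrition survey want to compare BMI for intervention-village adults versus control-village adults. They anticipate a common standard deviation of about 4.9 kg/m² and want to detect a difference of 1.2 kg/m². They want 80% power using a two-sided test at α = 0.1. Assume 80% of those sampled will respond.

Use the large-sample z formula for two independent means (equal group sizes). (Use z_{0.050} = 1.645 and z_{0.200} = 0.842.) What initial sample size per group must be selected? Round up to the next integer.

n = (z_{α/2} + z_β)² · (σ₁² + σ₂²) / δ²
  = (1.645 + 0.842)² · (2·4.9² = 48.02) / 1.2²
  = 6.1852 · 48.02 / 1.44
  = 206.26
Adjust for 80% response: 206.26 / 0.80 = 257.82.
Round up → n = 258 per group.

n = 258 per group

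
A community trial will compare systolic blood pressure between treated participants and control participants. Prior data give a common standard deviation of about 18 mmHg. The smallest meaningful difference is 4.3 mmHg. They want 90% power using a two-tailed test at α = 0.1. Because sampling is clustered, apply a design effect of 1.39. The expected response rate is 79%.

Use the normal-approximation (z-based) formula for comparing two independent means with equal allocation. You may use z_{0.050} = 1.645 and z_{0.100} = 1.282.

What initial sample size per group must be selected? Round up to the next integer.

n = 529 per group

n = (z_{α/2} + z_β)² · (σ₁² + σ₂²) / δ²
  = (1.645 + 1.282)² · (2·18² = 648) / 4.3²
  = 8.5673 · 648 / 18.49
  = 300.25
Design effect: 1.39 × 300.25 = 417.35.
Adjust for 79% response: 417.35 / 0.79 = 528.29.
Round up → n = 529 per group.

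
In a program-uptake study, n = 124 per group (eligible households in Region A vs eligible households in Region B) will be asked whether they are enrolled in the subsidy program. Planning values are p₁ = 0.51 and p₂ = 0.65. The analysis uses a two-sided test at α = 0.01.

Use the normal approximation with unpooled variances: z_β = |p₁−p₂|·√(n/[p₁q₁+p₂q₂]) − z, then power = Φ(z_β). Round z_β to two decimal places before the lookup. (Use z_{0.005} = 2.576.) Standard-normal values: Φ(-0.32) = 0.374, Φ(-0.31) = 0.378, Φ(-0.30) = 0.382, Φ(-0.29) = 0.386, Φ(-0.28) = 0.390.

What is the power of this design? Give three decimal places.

Power ≈ 0.374

z_β = |p₁−p₂|·√(n/[p₁q₁+p₂q₂]) − z_{α/2}
    = 0.14 · √(124/0.4774) − 2.576
    = 0.14 · 16.1165 − 2.576
    = 2.2563 − 2.576 = -0.3197 → -0.32
Power = Φ(-0.32) = 0.374.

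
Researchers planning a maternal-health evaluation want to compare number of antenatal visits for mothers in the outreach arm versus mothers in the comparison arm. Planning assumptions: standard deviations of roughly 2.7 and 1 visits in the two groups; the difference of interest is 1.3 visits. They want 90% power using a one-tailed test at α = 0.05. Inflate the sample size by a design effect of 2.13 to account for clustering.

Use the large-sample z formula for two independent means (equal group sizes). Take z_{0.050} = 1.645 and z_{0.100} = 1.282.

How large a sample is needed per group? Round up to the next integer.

n = (z_α + z_β)² · (σ₁² + σ₂²) / δ²
  = (1.645 + 1.282)² · (2.7² + 1² = 8.29) / 1.3²
  = 8.5673 · 8.29 / 1.69
  = 42.03
Design effect: 2.13 × 42.03 = 89.51.
Round up → n = 90 per group.

n = 90 per group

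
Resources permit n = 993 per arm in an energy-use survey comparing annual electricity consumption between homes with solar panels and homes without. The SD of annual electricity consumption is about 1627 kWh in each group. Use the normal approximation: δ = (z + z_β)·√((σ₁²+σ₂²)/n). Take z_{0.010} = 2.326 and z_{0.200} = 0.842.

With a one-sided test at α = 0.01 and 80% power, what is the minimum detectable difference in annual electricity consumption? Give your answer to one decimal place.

Minimum detectable difference ≈ 231.3 kWh

δ = (z_α + z_β) · √((σ₁²+σ₂²)/n)
  = (2.326 + 0.842) · √(5294258/993)
  = 3.168 · √5331.6
  = 3.168 · 73.0177
  = 231.3200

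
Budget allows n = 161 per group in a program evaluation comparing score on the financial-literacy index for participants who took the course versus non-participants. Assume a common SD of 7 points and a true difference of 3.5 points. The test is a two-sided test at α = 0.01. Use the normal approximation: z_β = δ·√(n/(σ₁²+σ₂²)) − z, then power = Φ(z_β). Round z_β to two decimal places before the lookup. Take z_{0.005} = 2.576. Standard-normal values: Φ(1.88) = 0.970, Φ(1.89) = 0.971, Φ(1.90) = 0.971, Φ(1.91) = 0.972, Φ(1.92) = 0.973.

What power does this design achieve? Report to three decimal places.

Power ≈ 0.972

z_β = δ·√(n/(σ₁²+σ₂²)) − z_{α/2}
    = 3.5 · √(161/98) − 2.576
    = 3.5 · 1.28174 − 2.576
    = 4.4861 − 2.576 = 1.9101 → 1.91
Power = Φ(1.91) = 0.972.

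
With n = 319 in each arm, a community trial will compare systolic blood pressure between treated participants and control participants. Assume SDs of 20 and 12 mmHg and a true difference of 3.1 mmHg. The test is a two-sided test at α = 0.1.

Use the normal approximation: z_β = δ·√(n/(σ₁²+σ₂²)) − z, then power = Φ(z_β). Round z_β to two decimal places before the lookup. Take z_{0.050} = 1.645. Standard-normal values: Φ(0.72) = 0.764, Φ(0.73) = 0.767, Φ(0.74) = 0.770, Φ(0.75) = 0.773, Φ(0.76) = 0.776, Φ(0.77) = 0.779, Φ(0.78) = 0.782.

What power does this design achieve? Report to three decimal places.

z_β = δ·√(n/(σ₁²+σ₂²)) − z_{α/2}
    = 3.1 · √(319/544) − 1.645
    = 3.1 · 0.76577 − 1.645
    = 2.3739 − 1.645 = 0.7289 → 0.73
Power = Φ(0.73) = 0.767.

Power ≈ 0.767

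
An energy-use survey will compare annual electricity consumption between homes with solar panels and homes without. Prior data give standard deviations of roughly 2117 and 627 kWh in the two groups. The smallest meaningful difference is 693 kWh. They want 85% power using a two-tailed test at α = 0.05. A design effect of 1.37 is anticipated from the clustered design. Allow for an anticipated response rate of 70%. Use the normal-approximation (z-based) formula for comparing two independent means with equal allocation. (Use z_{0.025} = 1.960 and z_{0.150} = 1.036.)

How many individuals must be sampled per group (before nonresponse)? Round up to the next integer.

n = (z_{α/2} + z_β)² · (σ₁² + σ₂²) / δ²
  = (1.960 + 1.036)² · (2117² + 627² = 4874818) / 693²
  = 8.9760 · 4874818 / 480249
  = 91.11
Design effect: 1.37 × 91.11 = 124.82.
Adjust for 70% response: 124.82 / 0.70 = 178.32.
Round up → n = 179 per group.

n = 179 per group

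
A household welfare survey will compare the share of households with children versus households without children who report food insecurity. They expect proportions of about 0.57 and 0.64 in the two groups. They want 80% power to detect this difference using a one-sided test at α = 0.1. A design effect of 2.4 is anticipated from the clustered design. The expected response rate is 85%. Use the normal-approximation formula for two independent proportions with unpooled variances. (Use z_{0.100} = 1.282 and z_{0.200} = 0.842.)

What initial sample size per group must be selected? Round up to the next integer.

n = 1237 per group

n = (z_α + z_β)² · [p₁(1−p₁) + p₂(1−p₂)] / (p₁ − p₂)²
  = (1.282 + 0.842)² · (0.57·0.43 + 0.64·0.36) / (-0.07)²
  = (2.124)² · (0.2451 + 0.2304) / 0.0049
  = 4.5114 · 0.4755 / 0.0049
  = 437.79
Design effect: 2.4 × 437.79 = 1050.69.
Adjust for 85% response: 1050.69 / 0.85 = 1236.11.
Round up → n = 1237 per group.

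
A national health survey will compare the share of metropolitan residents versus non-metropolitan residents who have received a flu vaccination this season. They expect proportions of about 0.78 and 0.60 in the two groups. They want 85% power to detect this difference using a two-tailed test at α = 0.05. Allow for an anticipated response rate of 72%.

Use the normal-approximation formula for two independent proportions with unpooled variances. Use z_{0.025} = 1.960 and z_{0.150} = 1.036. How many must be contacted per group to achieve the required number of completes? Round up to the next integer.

n = 159 per group

n = (z_{α/2} + z_β)² · [p₁(1−p₁) + p₂(1−p₂)] / (p₁ − p₂)²
  = (1.960 + 1.036)² · (0.78·0.22 + 0.60·0.40) / (0.18)²
  = (2.996)² · (0.1716 + 0.2400) / 0.0324
  = 8.9760 · 0.4116 / 0.0324
  = 114.03
Adjust for 72% response: 114.03 / 0.72 = 158.37.
Round up → n = 159 per group.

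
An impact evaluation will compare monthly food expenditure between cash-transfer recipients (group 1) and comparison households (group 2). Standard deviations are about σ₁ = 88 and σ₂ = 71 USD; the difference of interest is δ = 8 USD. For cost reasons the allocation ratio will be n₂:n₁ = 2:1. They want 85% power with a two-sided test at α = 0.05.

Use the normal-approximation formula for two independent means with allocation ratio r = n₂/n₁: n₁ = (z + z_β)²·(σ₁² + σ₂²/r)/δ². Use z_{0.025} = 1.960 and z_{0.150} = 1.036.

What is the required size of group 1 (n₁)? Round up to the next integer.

n₁ = 1440

n₁ = (z_{α/2} + z_β)² · (σ₁² + σ₂²/r) / δ²
   = (1.960 + 1.036)² · (88² + 71²/2) / 8²
   = 8.9760 · (7744 + 2520.5) / 64
   = 8.9760 · 10264.5 / 64
   = 1439.60
Round up → n₁ = 1440; n₂ = r·n₁ = 2 × 1440 = 2880.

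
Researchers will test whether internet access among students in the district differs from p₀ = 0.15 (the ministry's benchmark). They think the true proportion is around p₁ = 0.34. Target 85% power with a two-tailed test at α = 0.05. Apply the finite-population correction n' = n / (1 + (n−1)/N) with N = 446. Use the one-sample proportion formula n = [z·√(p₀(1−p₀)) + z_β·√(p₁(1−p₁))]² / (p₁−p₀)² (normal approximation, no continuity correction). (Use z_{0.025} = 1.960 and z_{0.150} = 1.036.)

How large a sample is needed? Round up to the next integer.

n = [z_{α/2}·√(p₀q₀) + z_β·√(p₁q₁)]² / (p₁ − p₀)²
  = [1.960·√(0.15·0.85) + 1.036·√(0.34·0.66)]² / (0.19)²
  = [1.960·0.3571 + 1.036·0.4737]² / 0.0361
  = [1.1906]² / 0.0361
  = 39.27
Finite-population correction (N = 446): 39.27 / (1 + (39.27 − 1)/446) = 36.17.
Round up → n = 37.

n = 37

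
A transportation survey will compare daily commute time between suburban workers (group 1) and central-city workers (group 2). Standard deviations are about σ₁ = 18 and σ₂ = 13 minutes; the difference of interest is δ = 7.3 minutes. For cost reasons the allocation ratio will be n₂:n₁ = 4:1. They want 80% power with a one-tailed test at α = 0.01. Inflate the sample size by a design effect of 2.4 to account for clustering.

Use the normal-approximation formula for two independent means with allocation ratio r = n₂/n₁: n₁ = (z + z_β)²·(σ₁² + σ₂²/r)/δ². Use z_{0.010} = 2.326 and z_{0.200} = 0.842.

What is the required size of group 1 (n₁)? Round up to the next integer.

n₁ = 166

n₁ = (z_α + z_β)² · (σ₁² + σ₂²/r) / δ²
   = (2.326 + 0.842)² · (18² + 13²/4) / 7.3²
   = 10.0362 · (324 + 42.25) / 53.29
   = 10.0362 · 366.25 / 53.29
   = 68.98
Design effect: 2.4 × 68.98 = 165.54.
Round up → n₁ = 166; n₂ = r·n₁ = 4 × 166 = 664.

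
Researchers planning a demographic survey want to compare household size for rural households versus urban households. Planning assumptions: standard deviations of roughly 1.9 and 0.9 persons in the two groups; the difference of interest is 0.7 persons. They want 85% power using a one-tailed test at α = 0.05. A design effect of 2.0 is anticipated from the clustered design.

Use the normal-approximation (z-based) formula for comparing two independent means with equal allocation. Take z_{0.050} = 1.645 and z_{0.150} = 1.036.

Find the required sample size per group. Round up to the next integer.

n = 130 per group

n = (z_α + z_β)² · (σ₁² + σ₂²) / δ²
  = (1.645 + 1.036)² · (1.9² + 0.9² = 4.42) / 0.7²
  = 7.1878 · 4.42 / 0.49
  = 64.84
Design effect: 2.0 × 64.84 = 129.67.
Round up → n = 130 per group.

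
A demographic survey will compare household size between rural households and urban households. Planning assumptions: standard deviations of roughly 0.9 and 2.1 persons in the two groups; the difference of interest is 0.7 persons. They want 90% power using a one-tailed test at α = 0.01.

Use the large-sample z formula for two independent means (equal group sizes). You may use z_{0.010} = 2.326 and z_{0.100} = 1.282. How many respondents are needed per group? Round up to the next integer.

n = (z_α + z_β)² · (σ₁² + σ₂²) / δ²
  = (2.326 + 1.282)² · (0.9² + 2.1² = 5.22) / 0.7²
  = 13.0177 · 5.22 / 0.49
  = 138.68
Round up → n = 139 per group.

n = 139 per group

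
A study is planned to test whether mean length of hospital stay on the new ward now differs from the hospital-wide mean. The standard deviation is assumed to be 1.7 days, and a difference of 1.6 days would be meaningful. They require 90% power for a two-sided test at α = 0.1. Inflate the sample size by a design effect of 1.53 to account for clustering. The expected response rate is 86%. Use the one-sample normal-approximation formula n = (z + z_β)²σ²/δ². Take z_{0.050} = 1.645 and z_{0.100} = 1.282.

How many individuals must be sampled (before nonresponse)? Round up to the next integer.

n = 18

n = (z_{α/2} + z_β)² · σ² / δ²
  = (1.645 + 1.282)² · 1.7² / 1.6²
  = 8.5673 · 2.89 / 2.56
  = 9.67
Design effect: 1.53 × 9.67 = 14.80.
Adjust for 86% response: 14.80 / 0.86 = 17.21.
Round up → n = 18.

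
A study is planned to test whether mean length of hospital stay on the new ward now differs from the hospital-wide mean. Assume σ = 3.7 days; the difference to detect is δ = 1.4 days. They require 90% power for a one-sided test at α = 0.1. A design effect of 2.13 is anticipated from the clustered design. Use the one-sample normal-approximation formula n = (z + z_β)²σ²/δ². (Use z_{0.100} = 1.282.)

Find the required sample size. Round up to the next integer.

n = (z_α + z_β)² · σ² / δ²
  = (1.282 + 1.282)² · 3.7² / 1.4²
  = 6.5741 · 13.69 / 1.96
  = 45.92
Design effect: 2.13 × 45.92 = 97.81.
Round up → n = 98.

n = 98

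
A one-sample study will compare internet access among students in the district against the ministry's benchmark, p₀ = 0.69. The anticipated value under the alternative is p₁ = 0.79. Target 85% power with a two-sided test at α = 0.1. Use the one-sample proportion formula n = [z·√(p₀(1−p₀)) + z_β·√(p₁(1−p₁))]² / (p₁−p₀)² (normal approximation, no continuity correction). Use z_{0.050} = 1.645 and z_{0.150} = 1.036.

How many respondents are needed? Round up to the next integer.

n = [z_{α/2}·√(p₀q₀) + z_β·√(p₁q₁)]² / (p₁ − p₀)²
  = [1.645·√(0.69·0.31) + 1.036·√(0.79·0.21)]² / (0.10)²
  = [1.645·0.4625 + 1.036·0.4073]² / 0.0100
  = [1.1828]² / 0.0100
  = 139.90
Round up → n = 140.

n = 140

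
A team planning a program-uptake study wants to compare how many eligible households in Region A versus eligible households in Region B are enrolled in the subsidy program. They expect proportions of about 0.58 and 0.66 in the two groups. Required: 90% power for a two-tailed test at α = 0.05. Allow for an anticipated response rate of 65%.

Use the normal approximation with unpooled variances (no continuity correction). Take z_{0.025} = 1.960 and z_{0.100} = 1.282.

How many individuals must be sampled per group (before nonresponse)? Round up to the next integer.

n = 1183 per group

n = (z_{α/2} + z_β)² · [p₁(1−p₁) + p₂(1−p₂)] / (p₁ − p₂)²
  = (1.960 + 1.282)² · (0.58·0.42 + 0.66·0.34) / (-0.08)²
  = (3.242)² · (0.2436 + 0.2244) / 0.0064
  = 10.5106 · 0.4680 / 0.0064
  = 768.58
Adjust for 65% response: 768.58 / 0.65 = 1182.44.
Round up → n = 1183 per group.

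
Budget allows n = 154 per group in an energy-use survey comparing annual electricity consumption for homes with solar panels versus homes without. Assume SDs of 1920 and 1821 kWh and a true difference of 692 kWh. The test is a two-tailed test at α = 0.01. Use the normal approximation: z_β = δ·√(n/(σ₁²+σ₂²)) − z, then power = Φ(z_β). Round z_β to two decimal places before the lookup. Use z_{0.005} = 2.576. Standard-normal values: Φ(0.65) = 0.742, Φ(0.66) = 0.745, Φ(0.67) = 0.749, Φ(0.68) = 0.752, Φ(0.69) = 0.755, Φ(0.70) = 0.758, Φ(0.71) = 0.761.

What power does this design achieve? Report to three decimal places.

Power ≈ 0.749

z_β = δ·√(n/(σ₁²+σ₂²)) − z_{α/2}
    = 692 · √(154/7002441) − 2.576
    = 692 · 0.00469 − 2.576
    = 3.2452 − 2.576 = 0.6692 → 0.67
Power = Φ(0.67) = 0.749.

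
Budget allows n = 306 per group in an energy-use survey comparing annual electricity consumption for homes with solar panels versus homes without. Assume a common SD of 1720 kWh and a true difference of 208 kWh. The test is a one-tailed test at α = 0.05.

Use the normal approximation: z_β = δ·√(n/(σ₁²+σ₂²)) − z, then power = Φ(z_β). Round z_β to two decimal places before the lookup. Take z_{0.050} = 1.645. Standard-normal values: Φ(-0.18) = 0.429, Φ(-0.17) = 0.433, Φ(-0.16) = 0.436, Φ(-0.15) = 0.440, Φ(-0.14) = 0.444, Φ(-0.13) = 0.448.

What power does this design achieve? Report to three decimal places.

Power ≈ 0.440

z_β = δ·√(n/(σ₁²+σ₂²)) − z_α
    = 208 · √(306/5916800) − 1.645
    = 208 · 0.00719 − 1.645
    = 1.4958 − 1.645 = -0.1492 → -0.15
Power = Φ(-0.15) = 0.440.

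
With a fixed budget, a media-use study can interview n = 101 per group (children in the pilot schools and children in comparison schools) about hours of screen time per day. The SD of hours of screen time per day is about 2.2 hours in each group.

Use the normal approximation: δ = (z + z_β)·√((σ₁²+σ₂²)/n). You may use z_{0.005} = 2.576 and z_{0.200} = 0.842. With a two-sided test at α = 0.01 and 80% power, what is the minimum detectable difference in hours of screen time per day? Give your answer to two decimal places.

Minimum detectable difference ≈ 1.06 hours

δ = (z_{α/2} + z_β) · √((σ₁²+σ₂²)/n)
  = (2.576 + 0.842) · √(9.68/101)
  = 3.418 · √0.09584
  = 3.418 · 0.3096
  = 1.0582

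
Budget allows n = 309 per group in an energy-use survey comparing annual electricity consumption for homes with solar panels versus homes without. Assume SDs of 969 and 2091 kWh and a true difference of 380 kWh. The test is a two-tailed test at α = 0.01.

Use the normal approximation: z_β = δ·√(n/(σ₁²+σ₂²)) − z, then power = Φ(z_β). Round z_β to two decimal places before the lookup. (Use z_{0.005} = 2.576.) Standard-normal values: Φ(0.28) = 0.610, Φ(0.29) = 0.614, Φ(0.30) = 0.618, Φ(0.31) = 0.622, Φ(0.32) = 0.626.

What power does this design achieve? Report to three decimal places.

z_β = δ·√(n/(σ₁²+σ₂²)) − z_{α/2}
    = 380 · √(309/5311242) − 2.576
    = 380 · 0.00763 − 2.576
    = 2.8984 − 2.576 = 0.3224 → 0.32
Power = Φ(0.32) = 0.626.

Power ≈ 0.626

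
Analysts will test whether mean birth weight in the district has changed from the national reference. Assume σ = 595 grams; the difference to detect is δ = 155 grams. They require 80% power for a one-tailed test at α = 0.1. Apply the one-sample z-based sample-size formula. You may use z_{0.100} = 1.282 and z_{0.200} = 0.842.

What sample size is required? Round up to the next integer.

n = 67

n = (z_α + z_β)² · σ² / δ²
  = (1.282 + 0.842)² · 595² / 155²
  = 4.5114 · 354025 / 24025
  = 66.48
Round up → n = 67.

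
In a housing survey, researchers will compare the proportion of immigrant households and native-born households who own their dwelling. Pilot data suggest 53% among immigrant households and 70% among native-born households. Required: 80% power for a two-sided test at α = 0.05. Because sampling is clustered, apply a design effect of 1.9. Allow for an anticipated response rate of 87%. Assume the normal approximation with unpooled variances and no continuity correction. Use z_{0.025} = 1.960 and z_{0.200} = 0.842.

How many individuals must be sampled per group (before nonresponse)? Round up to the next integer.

n = (z_{α/2} + z_β)² · [p₁(1−p₁) + p₂(1−p₂)] / (p₁ − p₂)²
  = (1.960 + 0.842)² · (0.53·0.47 + 0.70·0.30) / (-0.17)²
  = (2.802)² · (0.2491 + 0.2100) / 0.0289
  = 7.8512 · 0.4591 / 0.0289
  = 124.72
Design effect: 1.9 × 124.72 = 236.97.
Adjust for 87% response: 236.97 / 0.87 = 272.38.
Round up → n = 273 per group.

n = 273 per group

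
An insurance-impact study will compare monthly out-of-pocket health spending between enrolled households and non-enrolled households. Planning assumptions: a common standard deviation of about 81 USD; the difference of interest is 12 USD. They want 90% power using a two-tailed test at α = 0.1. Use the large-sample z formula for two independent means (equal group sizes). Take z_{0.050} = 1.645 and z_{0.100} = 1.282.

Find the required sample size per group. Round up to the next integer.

n = (z_{α/2} + z_β)² · (σ₁² + σ₂²) / δ²
  = (1.645 + 1.282)² · (2·81² = 13122) / 12²
  = 8.5673 · 13122 / 144
  = 780.70
Round up → n = 781 per group.

n = 781 per group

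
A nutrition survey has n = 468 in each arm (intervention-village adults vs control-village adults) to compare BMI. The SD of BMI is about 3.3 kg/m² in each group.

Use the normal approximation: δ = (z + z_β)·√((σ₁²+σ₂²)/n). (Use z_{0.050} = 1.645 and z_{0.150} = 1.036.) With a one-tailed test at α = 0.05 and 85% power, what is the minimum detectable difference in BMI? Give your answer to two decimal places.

δ = (z_α + z_β) · √((σ₁²+σ₂²)/n)
  = (1.645 + 1.036) · √(21.78/468)
  = 2.681 · √0.04654
  = 2.681 · 0.2157
  = 0.5784

Minimum detectable difference ≈ 0.58 kg/m²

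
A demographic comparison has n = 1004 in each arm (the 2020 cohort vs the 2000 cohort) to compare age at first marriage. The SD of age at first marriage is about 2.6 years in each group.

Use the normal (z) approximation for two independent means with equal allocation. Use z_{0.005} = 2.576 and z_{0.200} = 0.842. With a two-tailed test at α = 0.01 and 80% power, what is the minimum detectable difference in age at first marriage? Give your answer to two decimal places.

δ = (z_{α/2} + z_β) · √((σ₁²+σ₂²)/n)
  = (2.576 + 0.842) · √(13.52/1004)
  = 3.418 · √0.01347
  = 3.418 · 0.1160
  = 0.3966

Minimum detectable difference ≈ 0.40 years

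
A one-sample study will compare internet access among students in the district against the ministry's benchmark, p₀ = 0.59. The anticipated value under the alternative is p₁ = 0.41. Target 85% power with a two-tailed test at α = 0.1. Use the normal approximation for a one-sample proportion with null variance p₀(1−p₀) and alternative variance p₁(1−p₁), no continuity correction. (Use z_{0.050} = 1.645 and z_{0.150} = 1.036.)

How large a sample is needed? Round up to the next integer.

n = 54

n = [z_{α/2}·√(p₀q₀) + z_β·√(p₁q₁)]² / (p₁ − p₀)²
  = [1.645·√(0.59·0.41) + 1.036·√(0.41·0.59)]² / (-0.18)²
  = [1.645·0.4918 + 1.036·0.4918]² / 0.0324
  = [1.3186]² / 0.0324
  = 53.66
Round up → n = 54.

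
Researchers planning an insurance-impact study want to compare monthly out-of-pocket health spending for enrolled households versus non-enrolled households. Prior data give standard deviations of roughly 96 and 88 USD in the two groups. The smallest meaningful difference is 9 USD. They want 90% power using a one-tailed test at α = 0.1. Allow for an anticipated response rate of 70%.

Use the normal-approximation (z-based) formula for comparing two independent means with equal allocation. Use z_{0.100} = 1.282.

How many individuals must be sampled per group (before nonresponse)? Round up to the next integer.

n = (z_α + z_β)² · (σ₁² + σ₂²) / δ²
  = (1.282 + 1.282)² · (96² + 88² = 16960) / 9²
  = 6.5741 · 16960 / 81
  = 1376.50
Adjust for 70% response: 1376.50 / 0.70 = 1966.43.
Round up → n = 1967 per group.

n = 1967 per group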